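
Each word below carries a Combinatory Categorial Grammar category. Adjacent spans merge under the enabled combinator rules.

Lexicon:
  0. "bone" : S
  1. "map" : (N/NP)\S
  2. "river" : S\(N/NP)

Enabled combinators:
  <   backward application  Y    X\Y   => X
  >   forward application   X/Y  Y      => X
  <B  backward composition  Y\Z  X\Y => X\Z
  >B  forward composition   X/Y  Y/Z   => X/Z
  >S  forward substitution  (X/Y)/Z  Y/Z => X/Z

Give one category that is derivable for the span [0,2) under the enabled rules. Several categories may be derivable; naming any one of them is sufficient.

N/NP

[0,3] S   <
  [0,2] N/NP   <
    [0,1] "bone" : S
    [1,2] "map" : (N/NP)\S
  [2,3] "river" : S\(N/NP)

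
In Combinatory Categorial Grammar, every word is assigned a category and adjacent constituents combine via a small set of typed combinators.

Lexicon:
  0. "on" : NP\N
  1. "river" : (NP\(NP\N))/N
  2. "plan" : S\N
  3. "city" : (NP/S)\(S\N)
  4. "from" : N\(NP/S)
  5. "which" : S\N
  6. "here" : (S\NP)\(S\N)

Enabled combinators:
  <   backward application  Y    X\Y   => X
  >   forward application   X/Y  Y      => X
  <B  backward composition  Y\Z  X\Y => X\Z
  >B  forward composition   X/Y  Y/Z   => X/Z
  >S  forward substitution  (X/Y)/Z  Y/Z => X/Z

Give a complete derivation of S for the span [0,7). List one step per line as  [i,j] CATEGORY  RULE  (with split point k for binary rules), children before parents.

[0,1] NP\N  lex  "on"
[1,2] (NP\(NP\N))/N  lex  "river"
[2,3] S\N  lex  "plan"
[3,4] (NP/S)\(S\N)  lex  "city"
[2,4] NP/S  <  k=3
[4,5] N\(NP/S)  lex  "from"
[2,5] N  <  k=4
[1,5] NP\(NP\N)  >  k=2
[0,5] NP  <  k=1
[5,6] S\N  lex  "which"
[6,7] (S\NP)\(S\N)  lex  "here"
[5,7] S\NP  <  k=6
[0,7] S  <  k=5

[0,7] S   <
  [0,5] NP   <
    [0,1] "on" : NP\N
    [1,5] NP\(NP\N)   >
      [1,2] "river" : (NP\(NP\N))/N
      [2,5] N   <
        [2,4] NP/S   <
          [2,3] "plan" : S\N
          [3,4] "city" : (NP/S)\(S\N)
        [4,5] "from" : N\(NP/S)
  [5,7] S\NP   <
    [5,6] "which" : S\N
    [6,7] "here" : (S\NP)\(S\N)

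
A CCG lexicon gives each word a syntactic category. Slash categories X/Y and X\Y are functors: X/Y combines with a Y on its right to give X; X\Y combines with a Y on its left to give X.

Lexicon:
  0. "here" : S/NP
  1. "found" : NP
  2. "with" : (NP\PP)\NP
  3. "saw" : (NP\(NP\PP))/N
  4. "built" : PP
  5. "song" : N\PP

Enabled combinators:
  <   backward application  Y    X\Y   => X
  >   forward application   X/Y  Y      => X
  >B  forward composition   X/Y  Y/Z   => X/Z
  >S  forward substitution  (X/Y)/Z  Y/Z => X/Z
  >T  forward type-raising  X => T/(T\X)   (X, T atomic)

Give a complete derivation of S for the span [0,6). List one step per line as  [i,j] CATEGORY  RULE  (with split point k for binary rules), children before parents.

[0,6] S   >
  [0,1] "here" : S/NP
  [1,6] NP   <
    [1,3] NP\PP   <
      [1,2] "found" : NP
      [2,3] "with" : (NP\PP)\NP
    [3,6] NP\(NP\PP)   >
      [3,4] "saw" : (NP\(NP\PP))/N
      [4,6] N   <
        [4,5] "built" : PP
        [5,6] "song" : N\PP

[0,1] S/NP  lex  "here"
[1,2] NP  lex  "found"
[2,3] (NP\PP)\NP  lex  "with"
[1,3] NP\PP  <  k=2
[3,4] (NP\(NP\PP))/N  lex  "saw"
[4,5] PP  lex  "built"
[5,6] N\PP  lex  "song"
[4,6] N  <  k=5
[3,6] NP\(NP\PP)  >  k=4
[1,6] NP  <  k=3
[0,6] S  >  k=1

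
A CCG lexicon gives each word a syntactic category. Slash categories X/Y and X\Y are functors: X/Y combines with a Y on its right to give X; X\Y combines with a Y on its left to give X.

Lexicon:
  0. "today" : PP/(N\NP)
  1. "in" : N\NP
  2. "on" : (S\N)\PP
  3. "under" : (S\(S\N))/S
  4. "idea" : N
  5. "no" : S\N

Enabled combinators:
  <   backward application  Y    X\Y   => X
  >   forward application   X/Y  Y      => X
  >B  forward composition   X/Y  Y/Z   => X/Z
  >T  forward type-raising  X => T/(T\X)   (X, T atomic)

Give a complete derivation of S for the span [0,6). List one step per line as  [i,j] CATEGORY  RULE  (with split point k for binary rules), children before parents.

[0,1] PP/(N\NP)  lex  "today"
[1,2] N\NP  lex  "in"
[0,2] PP  >  k=1
[2,3] (S\N)\PP  lex  "on"
[0,3] S\N  <  k=2
[3,4] (S\(S\N))/S  lex  "under"
[4,5] N  lex  "idea"
[5,6] S\N  lex  "no"
[4,6] S  <  k=5
[3,6] S\(S\N)  >  k=4
[0,6] S  <  k=3

[0,6] S   <
  [0,3] S\N   <
    [0,2] PP   >
      [0,1] "today" : PP/(N\NP)
      [1,2] "in" : N\NP
    [2,3] "on" : (S\N)\PP
  [3,6] S\(S\N)   >
    [3,4] "under" : (S\(S\N))/S
    [4,6] S   <
      [4,5] "idea" : N
      [5,6] "no" : S\N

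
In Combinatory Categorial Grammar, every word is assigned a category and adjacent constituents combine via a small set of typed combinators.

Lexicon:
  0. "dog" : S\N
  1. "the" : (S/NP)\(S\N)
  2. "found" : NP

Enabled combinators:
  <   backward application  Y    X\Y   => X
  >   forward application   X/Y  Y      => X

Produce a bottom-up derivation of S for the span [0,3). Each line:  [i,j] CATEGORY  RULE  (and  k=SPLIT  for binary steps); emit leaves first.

[0,3] S   >
  [0,2] S/NP   <
    [0,1] "dog" : S\N
    [1,2] "the" : (S/NP)\(S\N)
  [2,3] "found" : NP

[0,1] S\N  lex  "dog"
[1,2] (S/NP)\(S\N)  lex  "the"
[0,2] S/NP  <  k=1
[2,3] NP  lex  "found"
[0,3] S  >  k=2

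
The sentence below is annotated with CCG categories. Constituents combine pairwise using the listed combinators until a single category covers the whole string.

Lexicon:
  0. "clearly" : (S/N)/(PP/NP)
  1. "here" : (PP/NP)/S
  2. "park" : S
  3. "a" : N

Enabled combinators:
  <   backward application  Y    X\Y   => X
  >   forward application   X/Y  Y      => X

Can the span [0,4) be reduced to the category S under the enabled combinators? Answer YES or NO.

[0,4] S   >
  [0,3] S/N   >
    [0,1] "clearly" : (S/N)/(PP/NP)
    [1,3] PP/NP   >
      [1,2] "here" : (PP/NP)/S
      [2,3] "park" : S
  [3,4] "a" : N

YES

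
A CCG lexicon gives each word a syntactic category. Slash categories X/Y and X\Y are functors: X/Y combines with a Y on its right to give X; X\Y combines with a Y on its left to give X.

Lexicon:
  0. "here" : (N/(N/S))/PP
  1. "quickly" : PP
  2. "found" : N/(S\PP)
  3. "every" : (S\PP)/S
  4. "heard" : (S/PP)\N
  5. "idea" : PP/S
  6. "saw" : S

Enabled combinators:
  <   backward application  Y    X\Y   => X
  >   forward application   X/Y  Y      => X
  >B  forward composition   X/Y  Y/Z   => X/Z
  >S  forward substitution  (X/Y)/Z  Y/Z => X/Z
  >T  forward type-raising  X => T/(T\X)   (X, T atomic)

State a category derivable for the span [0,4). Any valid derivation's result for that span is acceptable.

[0,7] S   >
  [0,5] S/PP   <
    [0,4] N   >
      [0,2] N/(N/S)   >
        [0,1] "here" : (N/(N/S))/PP
        [1,2] "quickly" : PP
      [2,4] N/S   >B
        [2,3] "found" : N/(S\PP)
        [3,4] "every" : (S\PP)/S
    [4,5] "heard" : (S/PP)\N
  [5,7] PP   >
    [5,6] "idea" : PP/S
    [6,7] "saw" : S

N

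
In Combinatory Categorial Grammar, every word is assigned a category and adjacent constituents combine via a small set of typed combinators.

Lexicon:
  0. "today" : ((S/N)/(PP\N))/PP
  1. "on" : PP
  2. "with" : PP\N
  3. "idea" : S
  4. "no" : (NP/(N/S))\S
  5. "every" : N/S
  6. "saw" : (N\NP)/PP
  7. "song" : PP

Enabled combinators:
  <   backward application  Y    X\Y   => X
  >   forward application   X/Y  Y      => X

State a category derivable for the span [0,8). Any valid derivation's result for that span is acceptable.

S

[0,8] S   >
  [0,3] S/N   >
    [0,2] (S/N)/(PP\N)   >
      [0,1] "today" : ((S/N)/(PP\N))/PP
      [1,2] "on" : PP
    [2,3] "with" : PP\N
  [3,8] N   <
    [3,6] NP   >
      [3,5] NP/(N/S)   <
        [3,4] "idea" : S
        [4,5] "no" : (NP/(N/S))\S
      [5,6] "every" : N/S
    [6,8] N\NP   >
      [6,7] "saw" : (N\NP)/PP
      [7,8] "song" : PP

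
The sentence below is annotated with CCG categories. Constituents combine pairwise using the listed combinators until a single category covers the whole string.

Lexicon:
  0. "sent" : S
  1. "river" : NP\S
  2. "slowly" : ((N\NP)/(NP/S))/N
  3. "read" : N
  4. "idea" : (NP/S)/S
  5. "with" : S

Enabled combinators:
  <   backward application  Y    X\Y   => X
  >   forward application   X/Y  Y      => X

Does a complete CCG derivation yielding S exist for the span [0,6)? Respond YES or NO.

NO

S NP\S ((N\NP)/(NP/S))/N N (NP/S)/S S
CKY chart[0,6] = {N}; S ∉ chart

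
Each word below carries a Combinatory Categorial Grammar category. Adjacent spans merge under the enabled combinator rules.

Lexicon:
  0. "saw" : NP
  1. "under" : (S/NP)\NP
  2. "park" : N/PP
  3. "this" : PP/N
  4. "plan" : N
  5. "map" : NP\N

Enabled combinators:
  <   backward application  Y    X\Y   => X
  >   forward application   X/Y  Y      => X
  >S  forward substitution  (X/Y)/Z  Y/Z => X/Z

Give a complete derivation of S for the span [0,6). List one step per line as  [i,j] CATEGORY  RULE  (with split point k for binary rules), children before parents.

[0,1] NP  lex  "saw"
[1,2] (S/NP)\NP  lex  "under"
[0,2] S/NP  <  k=1
[2,3] N/PP  lex  "park"
[3,4] PP/N  lex  "this"
[4,5] N  lex  "plan"
[3,5] PP  >  k=4
[2,5] N  >  k=3
[5,6] NP\N  lex  "map"
[2,6] NP  <  k=5
[0,6] S  >  k=2

[0,6] S   >
  [0,2] S/NP   <
    [0,1] "saw" : NP
    [1,2] "under" : (S/NP)\NP
  [2,6] NP   <
    [2,5] N   >
      [2,3] "park" : N/PP
      [3,5] PP   >
        [3,4] "this" : PP/N
        [4,5] "plan" : N
    [5,6] "map" : NP\N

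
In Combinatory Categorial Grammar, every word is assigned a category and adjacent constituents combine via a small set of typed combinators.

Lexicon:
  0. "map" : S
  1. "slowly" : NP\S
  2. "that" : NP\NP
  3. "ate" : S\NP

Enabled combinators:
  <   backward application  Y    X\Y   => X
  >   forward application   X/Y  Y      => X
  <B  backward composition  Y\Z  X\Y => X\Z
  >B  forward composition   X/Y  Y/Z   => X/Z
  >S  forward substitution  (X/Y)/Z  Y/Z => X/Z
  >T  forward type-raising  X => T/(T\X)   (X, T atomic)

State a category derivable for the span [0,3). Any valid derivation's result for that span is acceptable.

NP

[0,4] S   <
  [0,3] NP   >
    [0,1] NP/(NP\S)   >T
      [0,1] "map" : S
    [1,3] NP\S   <B
      [1,2] "slowly" : NP\S
      [2,3] "that" : NP\NP
  [3,4] "ate" : S\NP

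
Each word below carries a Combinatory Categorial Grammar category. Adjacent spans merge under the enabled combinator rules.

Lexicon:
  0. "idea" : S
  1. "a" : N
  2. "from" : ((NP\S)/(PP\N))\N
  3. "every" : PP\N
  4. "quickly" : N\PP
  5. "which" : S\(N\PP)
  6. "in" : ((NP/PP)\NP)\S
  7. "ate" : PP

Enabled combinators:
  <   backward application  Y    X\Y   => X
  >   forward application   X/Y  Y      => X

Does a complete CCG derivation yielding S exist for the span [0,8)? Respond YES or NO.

S N ((NP\S)/(PP\N))\N PP\N N\PP S\(N\PP) ((NP/PP)\NP)\S PP
CKY chart[0,8] = {NP}; S ∉ chart

NO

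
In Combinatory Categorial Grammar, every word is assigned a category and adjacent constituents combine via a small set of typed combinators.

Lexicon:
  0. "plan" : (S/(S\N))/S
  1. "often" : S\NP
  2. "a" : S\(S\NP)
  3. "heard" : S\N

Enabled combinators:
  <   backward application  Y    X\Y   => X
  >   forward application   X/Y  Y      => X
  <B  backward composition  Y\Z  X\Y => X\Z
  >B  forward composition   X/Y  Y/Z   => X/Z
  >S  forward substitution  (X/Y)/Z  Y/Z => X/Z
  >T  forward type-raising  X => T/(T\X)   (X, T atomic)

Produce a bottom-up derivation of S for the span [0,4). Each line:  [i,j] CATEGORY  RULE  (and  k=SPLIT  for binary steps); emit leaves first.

[0,4] S   >
  [0,3] S/(S\N)   >
    [0,1] "plan" : (S/(S\N))/S
    [1,3] S   <
      [1,2] "often" : S\NP
      [2,3] "a" : S\(S\NP)
  [3,4] "heard" : S\N

[0,1] (S/(S\N))/S  lex  "plan"
[1,2] S\NP  lex  "often"
[2,3] S\(S\NP)  lex  "a"
[1,3] S  <  k=2
[0,3] S/(S\N)  >  k=1
[3,4] S\N  lex  "heard"
[0,4] S  >  k=3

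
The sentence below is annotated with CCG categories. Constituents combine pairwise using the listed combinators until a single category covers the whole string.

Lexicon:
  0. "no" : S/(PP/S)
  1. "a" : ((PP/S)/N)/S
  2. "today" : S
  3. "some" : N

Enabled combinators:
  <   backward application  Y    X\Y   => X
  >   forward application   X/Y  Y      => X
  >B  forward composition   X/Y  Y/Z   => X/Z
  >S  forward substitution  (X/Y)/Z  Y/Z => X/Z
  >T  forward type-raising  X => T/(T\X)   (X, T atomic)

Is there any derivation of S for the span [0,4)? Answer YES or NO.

YES

[0,4] S   >
  [0,1] "no" : S/(PP/S)
  [1,4] PP/S   >
    [1,3] (PP/S)/N   >
      [1,2] "a" : ((PP/S)/N)/S
      [2,3] "today" : S
    [3,4] "some" : N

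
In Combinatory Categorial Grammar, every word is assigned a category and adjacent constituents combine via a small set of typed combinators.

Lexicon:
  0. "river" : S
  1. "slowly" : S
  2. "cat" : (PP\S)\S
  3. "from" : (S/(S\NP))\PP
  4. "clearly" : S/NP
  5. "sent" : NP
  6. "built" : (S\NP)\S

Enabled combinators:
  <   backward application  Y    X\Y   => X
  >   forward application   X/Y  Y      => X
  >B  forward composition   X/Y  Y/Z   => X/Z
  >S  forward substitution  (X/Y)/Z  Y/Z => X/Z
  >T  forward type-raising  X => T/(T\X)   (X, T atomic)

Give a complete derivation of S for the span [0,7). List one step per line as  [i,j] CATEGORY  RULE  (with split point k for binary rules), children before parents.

[0,7] S   >
  [0,4] S/(S\NP)   <
    [0,3] PP   >
      [0,1] PP/(PP\S)   >T
        [0,1] "river" : S
      [1,3] PP\S   <
        [1,2] "slowly" : S
        [2,3] "cat" : (PP\S)\S
    [3,4] "from" : (S/(S\NP))\PP
  [4,7] S\NP   <
    [4,6] S   >
      [4,5] "clearly" : S/NP
      [5,6] "sent" : NP
    [6,7] "built" : (S\NP)\S

[0,1] S  lex  "river"
[0,1] PP/(PP\S)  >T
[1,2] S  lex  "slowly"
[2,3] (PP\S)\S  lex  "cat"
[1,3] PP\S  <  k=2
[0,3] PP  >  k=1
[3,4] (S/(S\NP))\PP  lex  "from"
[0,4] S/(S\NP)  <  k=3
[4,5] S/NP  lex  "clearly"
[5,6] NP  lex  "sent"
[4,6] S  >  k=5
[6,7] (S\NP)\S  lex  "built"
[4,7] S\NP  <  k=6
[0,7] S  >  k=4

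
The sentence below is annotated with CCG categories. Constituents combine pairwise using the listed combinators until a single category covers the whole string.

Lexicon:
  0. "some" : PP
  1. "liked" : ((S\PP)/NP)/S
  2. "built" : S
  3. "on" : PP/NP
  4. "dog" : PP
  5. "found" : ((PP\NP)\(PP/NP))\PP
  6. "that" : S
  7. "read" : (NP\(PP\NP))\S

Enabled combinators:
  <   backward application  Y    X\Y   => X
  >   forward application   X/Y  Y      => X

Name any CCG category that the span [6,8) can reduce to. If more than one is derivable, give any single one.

NP\(PP\NP)

[0,8] S   <
  [0,1] "some" : PP
  [1,8] S\PP   >
    [1,3] (S\PP)/NP   >
      [1,2] "liked" : ((S\PP)/NP)/S
      [2,3] "built" : S
    [3,8] NP   <
      [3,6] PP\NP   <
        [3,4] "on" : PP/NP
        [4,6] (PP\NP)\(PP/NP)   <
          [4,5] "dog" : PP
          [5,6] "found" : ((PP\NP)\(PP/NP))\PP
      [6,8] NP\(PP\NP)   <
        [6,7] "that" : S
        [7,8] "read" : (NP\(PP\NP))\S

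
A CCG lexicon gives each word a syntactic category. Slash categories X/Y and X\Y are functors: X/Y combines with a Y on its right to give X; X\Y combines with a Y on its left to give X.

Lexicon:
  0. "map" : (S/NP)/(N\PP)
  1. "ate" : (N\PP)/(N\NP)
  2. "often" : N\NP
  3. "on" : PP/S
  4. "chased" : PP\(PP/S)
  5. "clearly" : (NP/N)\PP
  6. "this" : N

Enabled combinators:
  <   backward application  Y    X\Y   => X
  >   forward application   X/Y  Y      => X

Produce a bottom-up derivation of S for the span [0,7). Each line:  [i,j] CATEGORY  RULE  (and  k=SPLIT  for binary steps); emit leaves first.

[0,7] S   >
  [0,3] S/NP   >
    [0,1] "map" : (S/NP)/(N\PP)
    [1,3] N\PP   >
      [1,2] "ate" : (N\PP)/(N\NP)
      [2,3] "often" : N\NP
  [3,7] NP   >
    [3,6] NP/N   <
      [3,5] PP   <
        [3,4] "on" : PP/S
        [4,5] "chased" : PP\(PP/S)
      [5,6] "clearly" : (NP/N)\PP
    [6,7] "this" : N

[0,1] (S/NP)/(N\PP)  lex  "map"
[1,2] (N\PP)/(N\NP)  lex  "ate"
[2,3] N\NP  lex  "often"
[1,3] N\PP  >  k=2
[0,3] S/NP  >  k=1
[3,4] PP/S  lex  "on"
[4,5] PP\(PP/S)  lex  "chased"
[3,5] PP  <  k=4
[5,6] (NP/N)\PP  lex  "clearly"
[3,6] NP/N  <  k=5
[6,7] N  lex  "this"
[3,7] NP  >  k=6
[0,7] S  >  k=3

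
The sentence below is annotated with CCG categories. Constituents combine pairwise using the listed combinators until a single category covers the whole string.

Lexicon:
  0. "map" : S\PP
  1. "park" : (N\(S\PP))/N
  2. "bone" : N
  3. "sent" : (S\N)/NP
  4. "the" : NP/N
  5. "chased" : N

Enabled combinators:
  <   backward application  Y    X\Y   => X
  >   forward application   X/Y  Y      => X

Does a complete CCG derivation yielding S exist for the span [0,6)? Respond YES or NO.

[0,6] S   <
  [0,3] N   <
    [0,1] "map" : S\PP
    [1,3] N\(S\PP)   >
      [1,2] "park" : (N\(S\PP))/N
      [2,3] "bone" : N
  [3,6] S\N   >
    [3,4] "sent" : (S\N)/NP
    [4,6] NP   >
      [4,5] "the" : NP/N
      [5,6] "chased" : N

YES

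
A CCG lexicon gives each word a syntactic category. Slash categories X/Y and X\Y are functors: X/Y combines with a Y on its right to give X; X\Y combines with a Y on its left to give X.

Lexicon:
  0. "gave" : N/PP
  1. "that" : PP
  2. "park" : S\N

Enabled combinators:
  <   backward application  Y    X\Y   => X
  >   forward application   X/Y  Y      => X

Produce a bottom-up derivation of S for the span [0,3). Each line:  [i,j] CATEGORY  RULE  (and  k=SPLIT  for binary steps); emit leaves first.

[0,1] N/PP  lex  "gave"
[1,2] PP  lex  "that"
[0,2] N  >  k=1
[2,3] S\N  lex  "park"
[0,3] S  <  k=2

[0,3] S   <
  [0,2] N   >
    [0,1] "gave" : N/PP
    [1,2] "that" : PP
  [2,3] "park" : S\N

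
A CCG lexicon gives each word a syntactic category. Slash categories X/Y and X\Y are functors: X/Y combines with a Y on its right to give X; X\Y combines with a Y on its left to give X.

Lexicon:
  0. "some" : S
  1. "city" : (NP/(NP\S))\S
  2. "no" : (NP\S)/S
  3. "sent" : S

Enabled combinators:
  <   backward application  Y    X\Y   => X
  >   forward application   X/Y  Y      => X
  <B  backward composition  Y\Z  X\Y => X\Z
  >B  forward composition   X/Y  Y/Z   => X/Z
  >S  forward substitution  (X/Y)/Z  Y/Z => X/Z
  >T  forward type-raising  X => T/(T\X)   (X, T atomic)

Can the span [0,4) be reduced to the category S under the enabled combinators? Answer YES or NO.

NO

S (NP/(NP\S))\S (NP\S)/S S
CKY chart[0,4] = {N/(N\NP), NP, NP/(NP\NP), NP/(S\S), PP/(PP\NP), S/(S\NP)}; S ∉ chart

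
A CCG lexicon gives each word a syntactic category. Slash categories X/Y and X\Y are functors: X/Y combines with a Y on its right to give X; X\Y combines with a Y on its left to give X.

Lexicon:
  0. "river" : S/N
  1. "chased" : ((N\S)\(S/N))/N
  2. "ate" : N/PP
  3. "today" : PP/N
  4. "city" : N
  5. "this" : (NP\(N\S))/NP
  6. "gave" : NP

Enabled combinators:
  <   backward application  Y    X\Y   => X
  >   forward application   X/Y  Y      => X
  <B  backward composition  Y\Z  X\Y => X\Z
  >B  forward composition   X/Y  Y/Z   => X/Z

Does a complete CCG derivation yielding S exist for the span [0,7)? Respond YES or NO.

NO

S/N ((N\S)\(S/N))/N N/PP PP/N N (NP\(N\S))/NP NP
CKY chart[0,7] = {NP}; S ∉ chart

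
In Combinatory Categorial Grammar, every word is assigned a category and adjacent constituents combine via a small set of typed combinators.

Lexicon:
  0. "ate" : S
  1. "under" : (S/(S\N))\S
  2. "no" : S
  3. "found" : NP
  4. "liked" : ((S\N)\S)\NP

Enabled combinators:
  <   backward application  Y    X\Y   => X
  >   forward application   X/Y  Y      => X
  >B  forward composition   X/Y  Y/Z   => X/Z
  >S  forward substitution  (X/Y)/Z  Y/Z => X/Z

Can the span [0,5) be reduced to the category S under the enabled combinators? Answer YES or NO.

YES

[0,5] S   >
  [0,2] S/(S\N)   <
    [0,1] "ate" : S
    [1,2] "under" : (S/(S\N))\S
  [2,5] S\N   <
    [2,3] "no" : S
    [3,5] (S\N)\S   <
      [3,4] "found" : NP
      [4,5] "liked" : ((S\N)\S)\NP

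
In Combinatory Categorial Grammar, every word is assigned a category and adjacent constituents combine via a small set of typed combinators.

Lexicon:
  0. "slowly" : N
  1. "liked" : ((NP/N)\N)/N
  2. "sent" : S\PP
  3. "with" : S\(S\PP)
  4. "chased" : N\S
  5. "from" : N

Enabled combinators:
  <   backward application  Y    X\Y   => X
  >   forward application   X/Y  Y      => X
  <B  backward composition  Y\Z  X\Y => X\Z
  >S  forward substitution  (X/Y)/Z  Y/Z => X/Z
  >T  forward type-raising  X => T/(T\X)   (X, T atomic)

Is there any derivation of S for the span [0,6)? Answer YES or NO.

NO

N ((NP/N)\N)/N S\PP S\(S\PP) N\S N
CKY chart[0,6] = {N/(N\NP), NP, NP/(NP\NP), PP/(PP\NP), S/(S\NP)}; S ∉ chart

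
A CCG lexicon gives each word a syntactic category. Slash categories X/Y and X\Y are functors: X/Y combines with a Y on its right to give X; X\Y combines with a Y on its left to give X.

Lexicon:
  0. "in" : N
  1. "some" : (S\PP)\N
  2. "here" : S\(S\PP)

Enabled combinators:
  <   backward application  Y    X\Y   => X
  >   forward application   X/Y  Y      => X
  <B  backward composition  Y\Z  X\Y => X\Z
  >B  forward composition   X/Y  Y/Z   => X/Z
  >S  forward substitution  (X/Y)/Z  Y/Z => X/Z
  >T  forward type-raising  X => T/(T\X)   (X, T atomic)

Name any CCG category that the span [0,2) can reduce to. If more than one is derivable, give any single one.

S\PP

[0,3] S   <
  [0,2] S\PP   <
    [0,1] "in" : N
    [1,2] "some" : (S\PP)\N
  [2,3] "here" : S\(S\PP)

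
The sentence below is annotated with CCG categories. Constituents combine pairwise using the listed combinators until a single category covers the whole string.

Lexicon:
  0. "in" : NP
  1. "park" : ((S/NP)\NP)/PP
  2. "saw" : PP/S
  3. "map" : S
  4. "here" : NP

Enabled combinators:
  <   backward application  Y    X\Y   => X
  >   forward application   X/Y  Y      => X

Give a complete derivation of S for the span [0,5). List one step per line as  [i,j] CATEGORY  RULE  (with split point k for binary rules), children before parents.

[0,5] S   >
  [0,4] S/NP   <
    [0,1] "in" : NP
    [1,4] (S/NP)\NP   >
      [1,2] "park" : ((S/NP)\NP)/PP
      [2,4] PP   >
        [2,3] "saw" : PP/S
        [3,4] "map" : S
  [4,5] "here" : NP

[0,1] NP  lex  "in"
[1,2] ((S/NP)\NP)/PP  lex  "park"
[2,3] PP/S  lex  "saw"
[3,4] S  lex  "map"
[2,4] PP  >  k=3
[1,4] (S/NP)\NP  >  k=2
[0,4] S/NP  <  k=1
[4,5] NP  lex  "here"
[0,5] S  >  k=4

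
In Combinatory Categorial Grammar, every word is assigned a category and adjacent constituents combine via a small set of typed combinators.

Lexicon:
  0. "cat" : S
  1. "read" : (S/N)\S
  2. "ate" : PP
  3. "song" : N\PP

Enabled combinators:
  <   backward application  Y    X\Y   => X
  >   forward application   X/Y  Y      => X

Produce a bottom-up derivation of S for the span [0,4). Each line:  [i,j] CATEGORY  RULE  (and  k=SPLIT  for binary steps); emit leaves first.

[0,1] S  lex  "cat"
[1,2] (S/N)\S  lex  "read"
[0,2] S/N  <  k=1
[2,3] PP  lex  "ate"
[3,4] N\PP  lex  "song"
[2,4] N  <  k=3
[0,4] S  >  k=2

[0,4] S   >
  [0,2] S/N   <
    [0,1] "cat" : S
    [1,2] "read" : (S/N)\S
  [2,4] N   <
    [2,3] "ate" : PP
    [3,4] "song" : N\PP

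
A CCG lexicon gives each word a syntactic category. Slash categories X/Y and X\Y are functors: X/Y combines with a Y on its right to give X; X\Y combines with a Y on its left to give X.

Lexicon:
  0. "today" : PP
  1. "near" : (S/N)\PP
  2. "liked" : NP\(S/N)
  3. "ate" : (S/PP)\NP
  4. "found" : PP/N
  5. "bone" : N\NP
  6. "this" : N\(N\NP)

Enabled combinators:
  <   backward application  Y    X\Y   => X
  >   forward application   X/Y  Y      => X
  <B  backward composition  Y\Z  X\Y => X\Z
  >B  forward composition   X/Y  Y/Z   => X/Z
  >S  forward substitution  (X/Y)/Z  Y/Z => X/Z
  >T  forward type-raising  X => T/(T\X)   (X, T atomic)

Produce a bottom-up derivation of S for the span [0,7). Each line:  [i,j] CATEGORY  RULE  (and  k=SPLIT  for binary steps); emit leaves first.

[0,1] PP  lex  "today"
[1,2] (S/N)\PP  lex  "near"
[2,3] NP\(S/N)  lex  "liked"
[1,3] NP\PP  <B  k=2
[0,3] NP  <  k=1
[3,4] (S/PP)\NP  lex  "ate"
[0,4] S/PP  <  k=3
[4,5] PP/N  lex  "found"
[0,5] S/N  >B  k=4
[5,6] N\NP  lex  "bone"
[6,7] N\(N\NP)  lex  "this"
[5,7] N  <  k=6
[0,7] S  >  k=5

[0,7] S   >
  [0,5] S/N   >B
    [0,4] S/PP   <
      [0,3] NP   <
        [0,1] "today" : PP
        [1,3] NP\PP   <B
          [1,2] "near" : (S/N)\PP
          [2,3] "liked" : NP\(S/N)
      [3,4] "ate" : (S/PP)\NP
    [4,5] "found" : PP/N
  [5,7] N   <
    [5,6] "bone" : N\NP
    [6,7] "this" : N\(N\NP)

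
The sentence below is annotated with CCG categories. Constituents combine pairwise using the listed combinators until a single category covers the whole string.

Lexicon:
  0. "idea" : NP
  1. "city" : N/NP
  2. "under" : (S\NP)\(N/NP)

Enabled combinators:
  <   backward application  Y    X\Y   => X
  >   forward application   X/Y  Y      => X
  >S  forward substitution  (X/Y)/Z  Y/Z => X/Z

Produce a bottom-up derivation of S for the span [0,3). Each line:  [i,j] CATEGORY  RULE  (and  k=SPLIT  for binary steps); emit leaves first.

[0,3] S   <
  [0,1] "idea" : NP
  [1,3] S\NP   <
    [1,2] "city" : N/NP
    [2,3] "under" : (S\NP)\(N/NP)

[0,1] NP  lex  "idea"
[1,2] N/NP  lex  "city"
[2,3] (S\NP)\(N/NP)  lex  "under"
[1,3] S\NP  <  k=2
[0,3] S  <  k=1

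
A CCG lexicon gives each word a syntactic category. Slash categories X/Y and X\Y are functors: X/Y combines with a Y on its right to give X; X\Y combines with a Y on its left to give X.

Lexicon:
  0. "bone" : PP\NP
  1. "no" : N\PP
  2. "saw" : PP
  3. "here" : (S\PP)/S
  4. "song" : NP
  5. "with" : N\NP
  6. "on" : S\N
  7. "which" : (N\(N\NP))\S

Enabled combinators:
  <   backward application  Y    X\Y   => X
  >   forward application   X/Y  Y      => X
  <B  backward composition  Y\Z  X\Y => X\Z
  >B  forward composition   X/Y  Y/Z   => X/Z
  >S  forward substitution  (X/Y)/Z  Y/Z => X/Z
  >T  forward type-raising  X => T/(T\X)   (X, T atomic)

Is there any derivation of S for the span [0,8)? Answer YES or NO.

PP\NP N\PP PP (S\PP)/S NP N\NP S\N (N\(N\NP))\S
CKY chart[0,8] = {N, N/(N\N), NP/(NP\N), PP/(PP\N), S/(S\N)}; S ∉ chart

NO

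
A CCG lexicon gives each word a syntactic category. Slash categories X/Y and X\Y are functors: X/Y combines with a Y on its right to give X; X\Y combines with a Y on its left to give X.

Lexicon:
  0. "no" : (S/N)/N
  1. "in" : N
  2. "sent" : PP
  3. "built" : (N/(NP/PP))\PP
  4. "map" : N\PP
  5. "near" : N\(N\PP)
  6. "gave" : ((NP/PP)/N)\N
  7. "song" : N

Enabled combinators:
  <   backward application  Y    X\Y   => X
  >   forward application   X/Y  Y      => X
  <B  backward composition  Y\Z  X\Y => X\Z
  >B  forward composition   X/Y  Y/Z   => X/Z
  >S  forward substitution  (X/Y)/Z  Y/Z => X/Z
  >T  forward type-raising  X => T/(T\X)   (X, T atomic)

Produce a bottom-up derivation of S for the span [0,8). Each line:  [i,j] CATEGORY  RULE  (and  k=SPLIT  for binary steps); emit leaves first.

[0,1] (S/N)/N  lex  "no"
[1,2] N  lex  "in"
[0,2] S/N  >  k=1
[2,3] PP  lex  "sent"
[3,4] (N/(NP/PP))\PP  lex  "built"
[2,4] N/(NP/PP)  <  k=3
[4,5] N\PP  lex  "map"
[5,6] N\(N\PP)  lex  "near"
[4,6] N  <  k=5
[6,7] ((NP/PP)/N)\N  lex  "gave"
[4,7] (NP/PP)/N  <  k=6
[2,7] N/N  >B  k=4
[0,7] S/N  >B  k=2
[7,8] N  lex  "song"
[0,8] S  >  k=7

[0,8] S   >
  [0,7] S/N   >B
    [0,2] S/N   >
      [0,1] "no" : (S/N)/N
      [1,2] "in" : N
    [2,7] N/N   >B
      [2,4] N/(NP/PP)   <
        [2,3] "sent" : PP
        [3,4] "built" : (N/(NP/PP))\PP
      [4,7] (NP/PP)/N   <
        [4,6] N   <
          [4,5] "map" : N\PP
          [5,6] "near" : N\(N\PP)
        [6,7] "gave" : ((NP/PP)/N)\N
  [7,8] "song" : N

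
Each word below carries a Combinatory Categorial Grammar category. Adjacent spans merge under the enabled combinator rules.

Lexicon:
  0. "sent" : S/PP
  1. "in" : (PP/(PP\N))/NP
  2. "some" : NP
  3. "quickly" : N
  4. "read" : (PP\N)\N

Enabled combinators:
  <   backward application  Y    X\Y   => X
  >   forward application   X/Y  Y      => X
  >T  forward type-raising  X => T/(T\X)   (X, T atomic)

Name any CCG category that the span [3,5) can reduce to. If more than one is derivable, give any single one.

[0,5] S   >
  [0,1] "sent" : S/PP
  [1,5] PP   >
    [1,3] PP/(PP\N)   >
      [1,2] "in" : (PP/(PP\N))/NP
      [2,3] "some" : NP
    [3,5] PP\N   <
      [3,4] "quickly" : N
      [4,5] "read" : (PP\N)\N

PP\N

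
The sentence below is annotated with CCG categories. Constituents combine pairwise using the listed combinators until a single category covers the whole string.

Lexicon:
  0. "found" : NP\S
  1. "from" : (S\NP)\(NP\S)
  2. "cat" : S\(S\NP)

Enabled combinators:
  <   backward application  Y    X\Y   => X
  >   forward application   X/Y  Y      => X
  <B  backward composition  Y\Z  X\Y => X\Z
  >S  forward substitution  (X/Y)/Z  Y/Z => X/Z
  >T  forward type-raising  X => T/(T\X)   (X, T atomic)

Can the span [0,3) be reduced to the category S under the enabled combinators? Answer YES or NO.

YES

[0,3] S   <
  [0,2] S\NP   <
    [0,1] "found" : NP\S
    [1,2] "from" : (S\NP)\(NP\S)
  [2,3] "cat" : S\(S\NP)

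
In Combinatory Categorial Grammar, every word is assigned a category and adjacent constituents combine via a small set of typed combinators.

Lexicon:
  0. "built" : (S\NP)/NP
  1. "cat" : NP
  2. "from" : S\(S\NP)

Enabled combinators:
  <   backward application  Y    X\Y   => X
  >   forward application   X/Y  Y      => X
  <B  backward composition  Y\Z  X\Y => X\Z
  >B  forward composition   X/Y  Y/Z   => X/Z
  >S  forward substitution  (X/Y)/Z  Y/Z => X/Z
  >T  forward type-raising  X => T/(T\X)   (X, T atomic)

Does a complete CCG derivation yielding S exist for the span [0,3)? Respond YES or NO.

YES

[0,3] S   <
  [0,2] S\NP   >
    [0,1] "built" : (S\NP)/NP
    [1,2] "cat" : NP
  [2,3] "from" : S\(S\NP)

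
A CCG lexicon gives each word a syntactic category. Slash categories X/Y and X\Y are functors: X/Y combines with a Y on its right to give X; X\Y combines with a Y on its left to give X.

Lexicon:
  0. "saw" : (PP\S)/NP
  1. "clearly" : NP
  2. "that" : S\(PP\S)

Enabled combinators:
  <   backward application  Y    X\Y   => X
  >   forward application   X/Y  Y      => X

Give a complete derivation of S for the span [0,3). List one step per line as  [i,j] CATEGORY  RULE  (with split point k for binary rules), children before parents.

[0,3] S   <
  [0,2] PP\S   >
    [0,1] "saw" : (PP\S)/NP
    [1,2] "clearly" : NP
  [2,3] "that" : S\(PP\S)

[0,1] (PP\S)/NP  lex  "saw"
[1,2] NP  lex  "clearly"
[0,2] PP\S  >  k=1
[2,3] S\(PP\S)  lex  "that"
[0,3] S  <  k=2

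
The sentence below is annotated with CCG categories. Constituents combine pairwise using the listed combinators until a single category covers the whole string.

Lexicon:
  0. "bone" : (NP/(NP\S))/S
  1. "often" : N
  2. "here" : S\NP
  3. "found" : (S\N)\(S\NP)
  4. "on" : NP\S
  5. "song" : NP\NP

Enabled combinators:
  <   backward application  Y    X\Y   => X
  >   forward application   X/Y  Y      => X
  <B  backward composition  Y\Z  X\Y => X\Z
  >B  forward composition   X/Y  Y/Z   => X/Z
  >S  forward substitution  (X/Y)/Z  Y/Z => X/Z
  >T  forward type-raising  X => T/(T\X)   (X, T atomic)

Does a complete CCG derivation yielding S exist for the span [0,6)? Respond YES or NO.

NO

(NP/(NP\S))/S N S\NP (S\N)\(S\NP) NP\S NP\NP
CKY chart[0,6] = {(NP/(NP\S))/(S\NP), N/(N\NP), NP, NP/(NP\NP), PP/(PP\NP), S/(S\NP)}; S ∉ chart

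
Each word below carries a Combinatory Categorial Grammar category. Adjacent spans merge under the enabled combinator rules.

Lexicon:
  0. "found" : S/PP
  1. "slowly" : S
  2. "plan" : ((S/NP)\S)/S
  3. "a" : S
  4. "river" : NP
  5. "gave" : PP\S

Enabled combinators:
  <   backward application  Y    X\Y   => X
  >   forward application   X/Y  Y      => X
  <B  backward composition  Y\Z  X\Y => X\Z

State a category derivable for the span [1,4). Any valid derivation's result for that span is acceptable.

[0,6] S   >
  [0,1] "found" : S/PP
  [1,6] PP   <
    [1,5] S   >
      [1,4] S/NP   <
        [1,2] "slowly" : S
        [2,4] (S/NP)\S   >
          [2,3] "plan" : ((S/NP)\S)/S
          [3,4] "a" : S
      [4,5] "river" : NP
    [5,6] "gave" : PP\S

S/NP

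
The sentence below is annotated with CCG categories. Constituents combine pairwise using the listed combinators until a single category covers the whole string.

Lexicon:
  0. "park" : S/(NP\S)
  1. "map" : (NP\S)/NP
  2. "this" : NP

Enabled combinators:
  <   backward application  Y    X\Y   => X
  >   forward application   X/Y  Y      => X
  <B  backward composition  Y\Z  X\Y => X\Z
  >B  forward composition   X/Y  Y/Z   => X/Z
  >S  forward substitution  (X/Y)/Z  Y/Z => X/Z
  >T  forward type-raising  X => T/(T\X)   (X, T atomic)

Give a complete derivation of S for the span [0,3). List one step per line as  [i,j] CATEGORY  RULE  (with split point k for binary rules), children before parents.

[0,1] S/(NP\S)  lex  "park"
[1,2] (NP\S)/NP  lex  "map"
[0,2] S/NP  >B  k=1
[2,3] NP  lex  "this"
[0,3] S  >  k=2

[0,3] S   >
  [0,2] S/NP   >B
    [0,1] "park" : S/(NP\S)
    [1,2] "map" : (NP\S)/NP
  [2,3] "this" : NP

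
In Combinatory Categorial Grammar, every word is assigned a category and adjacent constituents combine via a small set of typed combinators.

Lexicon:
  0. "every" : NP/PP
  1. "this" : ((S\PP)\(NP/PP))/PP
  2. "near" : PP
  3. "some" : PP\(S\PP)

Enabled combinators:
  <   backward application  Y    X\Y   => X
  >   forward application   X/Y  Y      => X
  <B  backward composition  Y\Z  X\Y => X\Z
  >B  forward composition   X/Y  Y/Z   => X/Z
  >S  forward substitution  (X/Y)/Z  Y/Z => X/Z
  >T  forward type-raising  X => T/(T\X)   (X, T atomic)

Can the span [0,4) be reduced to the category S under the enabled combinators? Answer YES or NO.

NO

NP/PP ((S\PP)\(NP/PP))/PP PP PP\(S\PP)
CKY chart[0,4] = {N/(N\PP), NP/(NP\PP), PP, PP/(PP\PP), S/(S\PP)}; S ∉ chart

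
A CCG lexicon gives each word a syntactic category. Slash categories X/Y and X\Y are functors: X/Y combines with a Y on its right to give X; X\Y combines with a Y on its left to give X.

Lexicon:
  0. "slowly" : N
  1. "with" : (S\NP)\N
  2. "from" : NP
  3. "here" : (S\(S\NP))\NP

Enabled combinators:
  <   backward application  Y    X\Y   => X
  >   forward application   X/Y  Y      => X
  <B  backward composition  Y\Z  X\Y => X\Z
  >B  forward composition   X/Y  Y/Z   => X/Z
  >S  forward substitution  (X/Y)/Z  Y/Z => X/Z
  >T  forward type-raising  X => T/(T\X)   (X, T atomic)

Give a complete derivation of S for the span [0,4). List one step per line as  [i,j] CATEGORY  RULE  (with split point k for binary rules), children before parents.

[0,1] N  lex  "slowly"
[1,2] (S\NP)\N  lex  "with"
[0,2] S\NP  <  k=1
[2,3] NP  lex  "from"
[3,4] (S\(S\NP))\NP  lex  "here"
[2,4] S\(S\NP)  <  k=3
[0,4] S  <  k=2

[0,4] S   <
  [0,2] S\NP   <
    [0,1] "slowly" : N
    [1,2] "with" : (S\NP)\N
  [2,4] S\(S\NP)   <
    [2,3] "from" : NP
    [3,4] "here" : (S\(S\NP))\NP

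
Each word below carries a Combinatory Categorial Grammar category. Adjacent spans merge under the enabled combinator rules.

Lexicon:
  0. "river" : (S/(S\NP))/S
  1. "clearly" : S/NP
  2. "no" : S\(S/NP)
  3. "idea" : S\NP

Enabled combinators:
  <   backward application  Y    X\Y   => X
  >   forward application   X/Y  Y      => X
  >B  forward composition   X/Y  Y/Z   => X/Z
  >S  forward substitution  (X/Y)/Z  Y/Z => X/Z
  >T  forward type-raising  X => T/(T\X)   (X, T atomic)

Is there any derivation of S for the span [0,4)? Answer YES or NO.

[0,4] S   >
  [0,3] S/(S\NP)   >
    [0,1] "river" : (S/(S\NP))/S
    [1,3] S   <
      [1,2] "clearly" : S/NP
      [2,3] "no" : S\(S/NP)
  [3,4] "idea" : S\NP

YES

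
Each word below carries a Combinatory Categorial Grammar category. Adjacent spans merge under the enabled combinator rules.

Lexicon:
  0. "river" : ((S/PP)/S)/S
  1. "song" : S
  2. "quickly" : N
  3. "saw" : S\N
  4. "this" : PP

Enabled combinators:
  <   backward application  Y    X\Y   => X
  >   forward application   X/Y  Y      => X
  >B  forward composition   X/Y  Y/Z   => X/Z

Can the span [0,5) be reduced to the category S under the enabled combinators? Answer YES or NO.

[0,5] S   >
  [0,4] S/PP   >
    [0,2] (S/PP)/S   >
      [0,1] "river" : ((S/PP)/S)/S
      [1,2] "song" : S
    [2,4] S   <
      [2,3] "quickly" : N
      [3,4] "saw" : S\N
  [4,5] "this" : PP

YES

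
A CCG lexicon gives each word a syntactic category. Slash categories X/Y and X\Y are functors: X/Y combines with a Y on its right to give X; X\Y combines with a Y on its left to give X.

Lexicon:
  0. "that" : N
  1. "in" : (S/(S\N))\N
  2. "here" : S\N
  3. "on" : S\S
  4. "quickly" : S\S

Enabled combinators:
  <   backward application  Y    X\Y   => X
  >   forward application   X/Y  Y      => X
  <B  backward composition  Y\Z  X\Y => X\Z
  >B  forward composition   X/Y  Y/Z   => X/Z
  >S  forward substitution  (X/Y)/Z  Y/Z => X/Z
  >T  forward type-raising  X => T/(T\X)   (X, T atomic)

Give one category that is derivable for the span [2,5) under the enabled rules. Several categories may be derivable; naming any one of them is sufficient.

S\N

[0,5] S   >
  [0,2] S/(S\N)   <
    [0,1] "that" : N
    [1,2] "in" : (S/(S\N))\N
  [2,5] S\N   <B
    [2,4] S\N   <B
      [2,3] "here" : S\N
      [3,4] "on" : S\S
    [4,5] "quickly" : S\S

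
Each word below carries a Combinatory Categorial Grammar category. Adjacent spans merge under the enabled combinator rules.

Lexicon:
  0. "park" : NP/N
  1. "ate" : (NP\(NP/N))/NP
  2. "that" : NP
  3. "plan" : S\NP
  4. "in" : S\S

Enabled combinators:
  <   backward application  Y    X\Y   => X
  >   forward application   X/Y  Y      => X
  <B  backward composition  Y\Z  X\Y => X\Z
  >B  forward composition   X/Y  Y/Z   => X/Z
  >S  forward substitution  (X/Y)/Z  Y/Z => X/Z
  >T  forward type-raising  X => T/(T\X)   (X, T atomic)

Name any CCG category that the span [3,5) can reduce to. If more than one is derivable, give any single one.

S\NP

[0,5] S   <
  [0,3] NP   <
    [0,1] "park" : NP/N
    [1,3] NP\(NP/N)   >
      [1,2] "ate" : (NP\(NP/N))/NP
      [2,3] "that" : NP
  [3,5] S\NP   <B
    [3,4] "plan" : S\NP
    [4,5] "in" : S\S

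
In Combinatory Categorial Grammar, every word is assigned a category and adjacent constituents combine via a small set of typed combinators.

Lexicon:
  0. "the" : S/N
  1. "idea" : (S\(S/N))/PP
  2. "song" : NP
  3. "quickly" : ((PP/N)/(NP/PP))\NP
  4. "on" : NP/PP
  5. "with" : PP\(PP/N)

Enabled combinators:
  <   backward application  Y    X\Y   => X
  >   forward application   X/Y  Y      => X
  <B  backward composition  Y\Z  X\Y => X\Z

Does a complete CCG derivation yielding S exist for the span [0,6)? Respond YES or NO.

[0,6] S   <
  [0,1] "the" : S/N
  [1,6] S\(S/N)   >
    [1,2] "idea" : (S\(S/N))/PP
    [2,6] PP   <
      [2,5] PP/N   >
        [2,4] (PP/N)/(NP/PP)   <
          [2,3] "song" : NP
          [3,4] "quickly" : ((PP/N)/(NP/PP))\NP
        [4,5] "on" : NP/PP
      [5,6] "with" : PP\(PP/N)

YES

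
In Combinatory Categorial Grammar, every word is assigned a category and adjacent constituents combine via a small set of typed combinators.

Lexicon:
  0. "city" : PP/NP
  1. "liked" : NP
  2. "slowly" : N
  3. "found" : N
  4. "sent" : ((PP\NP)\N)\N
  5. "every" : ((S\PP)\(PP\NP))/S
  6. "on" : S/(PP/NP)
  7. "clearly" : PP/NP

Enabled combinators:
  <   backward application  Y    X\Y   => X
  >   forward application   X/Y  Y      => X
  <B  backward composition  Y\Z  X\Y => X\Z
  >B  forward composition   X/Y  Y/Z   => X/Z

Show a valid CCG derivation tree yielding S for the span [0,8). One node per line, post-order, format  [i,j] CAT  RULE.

[0,1] PP/NP  lex  "city"
[1,2] NP  lex  "liked"
[0,2] PP  >  k=1
[2,3] N  lex  "slowly"
[3,4] N  lex  "found"
[4,5] ((PP\NP)\N)\N  lex  "sent"
[3,5] (PP\NP)\N  <  k=4
[2,5] PP\NP  <  k=3
[5,6] ((S\PP)\(PP\NP))/S  lex  "every"
[6,7] S/(PP/NP)  lex  "on"
[7,8] PP/NP  lex  "clearly"
[6,8] S  >  k=7
[5,8] (S\PP)\(PP\NP)  >  k=6
[2,8] S\PP  <  k=5
[0,8] S  <  k=2

[0,8] S   <
  [0,2] PP   >
    [0,1] "city" : PP/NP
    [1,2] "liked" : NP
  [2,8] S\PP   <
    [2,5] PP\NP   <
      [2,3] "slowly" : N
      [3,5] (PP\NP)\N   <
        [3,4] "found" : N
        [4,5] "sent" : ((PP\NP)\N)\N
    [5,8] (S\PP)\(PP\NP)   >
      [5,6] "every" : ((S\PP)\(PP\NP))/S
      [6,8] S   >
        [6,7] "on" : S/(PP/NP)
        [7,8] "clearly" : PP/NP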